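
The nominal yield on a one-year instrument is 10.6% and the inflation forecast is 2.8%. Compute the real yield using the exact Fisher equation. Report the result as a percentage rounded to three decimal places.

By the Fisher identity, 1 + r = (1 + i)/(1 + π).
1 + r = 1.10600 / 1.02800 = 1.0758755
r = 1.0758755 − 1 = 7.58755%, i.e. 7.588%.

7.588%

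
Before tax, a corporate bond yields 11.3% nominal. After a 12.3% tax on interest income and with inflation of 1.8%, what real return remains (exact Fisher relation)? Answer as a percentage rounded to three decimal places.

7.967%

After-tax nominal return = 11.3% × (1 − 0.123) = 9.9101%.
1 + r = 1.099101 / 1.01800 = 1.079667
After-tax real rate = 1.079667 − 1 → 7.967%.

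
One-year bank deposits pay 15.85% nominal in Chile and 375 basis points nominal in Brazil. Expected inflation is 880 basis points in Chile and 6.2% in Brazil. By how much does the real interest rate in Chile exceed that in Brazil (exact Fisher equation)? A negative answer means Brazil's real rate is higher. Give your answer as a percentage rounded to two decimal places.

Chile: (1 + 0.1585)/(1 + 0.0880) − 1 = 6.4798%
Brazil: (1 + 0.0375)/(1 + 0.0620) − 1 = -2.3070%
Differential = 6.4798% − (-2.3070%) = 8.7867% → 8.79%.

8.79%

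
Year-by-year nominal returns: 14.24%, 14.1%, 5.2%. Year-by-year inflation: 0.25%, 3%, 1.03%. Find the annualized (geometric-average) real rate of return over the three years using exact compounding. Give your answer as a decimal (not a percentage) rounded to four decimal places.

Compound the nominal returns: 1.1424 × 1.1410 × 1.0520 = 1.37125928.
Compound inflation: 1.0025 × 1.0300 × 1.0103 = 1.04321052.
Deflate: 1.37125928 / 1.04321052 = 1.31446074.
Annualized real rate = 1.31446074^(1/3) − 1 = 9.5425% → 0.0954.

0.0954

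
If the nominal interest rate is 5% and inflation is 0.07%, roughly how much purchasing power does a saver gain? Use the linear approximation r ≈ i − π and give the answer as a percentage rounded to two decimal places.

4.93%

r ≈ i − π = 5% − 0.07% = 4.93%.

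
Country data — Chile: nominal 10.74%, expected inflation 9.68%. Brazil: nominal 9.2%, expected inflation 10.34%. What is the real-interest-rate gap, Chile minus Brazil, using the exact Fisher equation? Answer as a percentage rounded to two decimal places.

2.00%

Chile: (1 + 0.1074)/(1 + 0.0968) − 1 = 0.9664%
Brazil: (1 + 0.0920)/(1 + 0.1034) − 1 = -1.0332%
Differential = 0.9664% − (-1.0332%) = 1.9996% → 2.00%.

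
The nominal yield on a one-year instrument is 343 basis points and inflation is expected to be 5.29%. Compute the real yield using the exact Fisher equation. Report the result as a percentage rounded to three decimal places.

By the Fisher identity, 1 + r = (1 + i)/(1 + π).
1 + r = 1.03430 / 1.05290 = 0.9823345
r = 0.9823345 − 1 = -1.76655%, i.e. -1.767%.

-1.767%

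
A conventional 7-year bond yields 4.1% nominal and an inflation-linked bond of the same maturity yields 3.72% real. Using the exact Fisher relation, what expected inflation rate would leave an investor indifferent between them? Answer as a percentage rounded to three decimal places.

(1 + π) = (1 + i)/(1 + r) = 1.04100 / 1.03720 = 1.003664
Break-even inflation = 1.003664 − 1 → 0.366%.

0.366%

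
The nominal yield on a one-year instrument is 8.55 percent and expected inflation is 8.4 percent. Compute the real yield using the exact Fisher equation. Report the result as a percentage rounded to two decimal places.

1 + r = 1.08550 / 1.08400 = 1.001384
r = 1.001384 − 1 = 0.1384%, i.e. 0.14%.

0.14%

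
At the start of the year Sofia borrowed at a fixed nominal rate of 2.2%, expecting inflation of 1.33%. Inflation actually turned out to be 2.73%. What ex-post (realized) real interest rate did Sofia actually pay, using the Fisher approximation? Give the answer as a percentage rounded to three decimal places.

-0.530%

Ex-post: 2.2% − 2.73% = -0.530%
So the realized real rate is -0.530%.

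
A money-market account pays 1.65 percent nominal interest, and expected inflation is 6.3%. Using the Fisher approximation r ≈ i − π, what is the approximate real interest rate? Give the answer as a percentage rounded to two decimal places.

r ≈ i − π = 1.65% − 6.3% = -4.65%.

-4.65%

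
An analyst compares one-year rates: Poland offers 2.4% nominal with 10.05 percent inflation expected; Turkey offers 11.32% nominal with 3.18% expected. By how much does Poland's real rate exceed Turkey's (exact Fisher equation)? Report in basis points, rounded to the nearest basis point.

-1484 basis points

Poland: (1 + 0.0240)/(1 + 0.1005) − 1 = -6.9514%
Turkey: (1 + 0.1132)/(1 + 0.0318) − 1 = 7.8891%
Differential = -6.9514% − 7.8891% = -14.8405% → -1484 basis points.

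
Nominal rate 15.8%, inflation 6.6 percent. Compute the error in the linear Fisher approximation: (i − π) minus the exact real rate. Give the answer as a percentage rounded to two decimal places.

0.57%

Approximate: r ≈ 15.800% − 6.600% = 9.2000%
Exact: (1 + 0.1580)/(1 + 0.0660) − 1 = 8.6304%
Error = 9.2000% − 8.6304% = 0.5696% → 0.57%.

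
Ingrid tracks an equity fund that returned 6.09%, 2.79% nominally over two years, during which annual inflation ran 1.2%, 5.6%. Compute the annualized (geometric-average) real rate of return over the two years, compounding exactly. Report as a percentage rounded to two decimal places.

1.02%

Nominal growth factor = 1.0609 × 1.0279 = 1.09049911
Price-level growth factor = 1.0120 × 1.0560 = 1.06867200
Real growth factor = 1.09049911 / 1.06867200 = 1.02042452
Annualized real rate = 1.02042452^(1/2) − 1 = 1.0161% → 1.02%.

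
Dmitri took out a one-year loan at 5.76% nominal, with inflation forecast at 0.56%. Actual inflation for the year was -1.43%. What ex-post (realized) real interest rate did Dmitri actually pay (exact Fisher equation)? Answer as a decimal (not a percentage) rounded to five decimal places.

Ex-post: (1 + 0.0576)/(1 − 0.0143) − 1 = 7.2943%
So the realized real rate is 0.07294.

0.07294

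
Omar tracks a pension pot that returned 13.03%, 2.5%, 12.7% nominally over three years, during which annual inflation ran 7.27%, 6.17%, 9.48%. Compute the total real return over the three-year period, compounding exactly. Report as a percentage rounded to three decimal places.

4.719%

Nominal growth factor = 1.1303 × 1.0250 × 1.1270 = 1.305694
Price-level growth factor = 1.0727 × 1.0617 × 1.0948 = 1.246852
Real growth factor = 1.305694 / 1.246852 = 1.047193
Total real return = 1.047193 − 1 → 4.719%.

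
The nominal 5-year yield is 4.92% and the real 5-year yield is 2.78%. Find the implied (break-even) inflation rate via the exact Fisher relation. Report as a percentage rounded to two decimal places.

2.08%

(1 + π) = (1 + i)/(1 + r) = 1.04920 / 1.02780 = 1.020821
Break-even inflation = 1.020821 − 1 → 2.08%.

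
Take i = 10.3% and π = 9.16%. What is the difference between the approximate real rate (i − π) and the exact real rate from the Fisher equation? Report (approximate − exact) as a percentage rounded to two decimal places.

Approximate: r ≈ 10.300% − 9.160% = 1.1400%
Exact: (1 + 0.1030)/(1 + 0.0916) − 1 = 1.0443%
Error = 1.1400% − 1.0443% = 0.0957% → 0.10%.

0.10%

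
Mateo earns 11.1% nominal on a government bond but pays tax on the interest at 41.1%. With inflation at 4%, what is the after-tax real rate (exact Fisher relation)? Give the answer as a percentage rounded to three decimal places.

After-tax nominal return = 11.1% × (1 − 0.411) = 6.5379%.
1 + r = 1.065379 / 1.04000 = 1.024403
After-tax real rate = 1.024403 − 1 → 2.440%.

2.440%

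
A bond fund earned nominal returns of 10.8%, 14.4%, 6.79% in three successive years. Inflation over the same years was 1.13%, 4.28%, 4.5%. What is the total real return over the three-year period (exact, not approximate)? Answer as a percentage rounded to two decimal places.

22.83%

Compound the nominal returns: 1.1080 × 1.1440 × 1.0679 = 1.353619.
Compound inflation: 1.0113 × 1.0428 × 1.0450 = 1.102040.
Deflate: 1.353619 / 1.102040 = 1.228285.
Total real return = 1.228285 − 1 → 22.83%.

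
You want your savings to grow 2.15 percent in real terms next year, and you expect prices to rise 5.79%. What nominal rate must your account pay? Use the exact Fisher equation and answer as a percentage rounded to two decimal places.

8.06%

(1 + i) = (1 + r)(1 + π) = 1.02150 × 1.05790 = 1.08064485
i = 1.08064485 − 1, so the required nominal rate is 8.06%.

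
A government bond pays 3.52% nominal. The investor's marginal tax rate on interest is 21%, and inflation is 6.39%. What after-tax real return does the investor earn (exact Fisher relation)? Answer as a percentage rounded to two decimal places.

After-tax nominal return = 3.52% × (1 − 0.21) = 2.7808%.
1 + r = 1.027808 / 1.06390 = 0.966076
After-tax real rate = 0.966076 − 1 → -3.39%.

-3.39%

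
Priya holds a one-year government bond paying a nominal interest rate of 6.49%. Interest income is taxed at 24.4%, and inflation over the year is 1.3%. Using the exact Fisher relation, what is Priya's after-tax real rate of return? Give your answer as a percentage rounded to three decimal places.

3.560%

After-tax nominal return = 6.49% × (1 − 0.244) = 4.90644%.
1 + r = 1.0490644 / 1.01300 = 1.035602
After-tax real rate = 1.035602 − 1 → 3.560%.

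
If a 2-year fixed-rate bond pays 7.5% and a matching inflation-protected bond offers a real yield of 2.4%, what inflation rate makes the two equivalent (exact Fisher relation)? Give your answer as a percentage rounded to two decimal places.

4.98%

(1 + π) = (1 + i)/(1 + r) = 1.07500 / 1.02400 = 1.049805
Break-even inflation = 1.049805 − 1 → 4.98%.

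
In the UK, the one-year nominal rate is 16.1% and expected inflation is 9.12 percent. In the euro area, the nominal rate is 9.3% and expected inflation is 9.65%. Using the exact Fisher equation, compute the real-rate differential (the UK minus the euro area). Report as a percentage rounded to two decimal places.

The UK: (1 + 0.1610)/(1 + 0.0912) − 1 = 6.3966%
The euro area: (1 + 0.0930)/(1 + 0.0965) − 1 = -0.3192%
Differential = 6.3966% − (-0.3192%) = 6.7158% → 6.72%.

6.72%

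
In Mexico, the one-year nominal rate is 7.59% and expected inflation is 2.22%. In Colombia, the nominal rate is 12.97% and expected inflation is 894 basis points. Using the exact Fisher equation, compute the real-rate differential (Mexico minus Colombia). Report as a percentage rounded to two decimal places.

Mexico: (1 + 0.0759)/(1 + 0.0222) − 1 = 5.2534%
Colombia: (1 + 0.1297)/(1 + 0.0894) − 1 = 3.6993%
Differential = 5.2534% − 3.6993% = 1.5541% → 1.55%.

1.55%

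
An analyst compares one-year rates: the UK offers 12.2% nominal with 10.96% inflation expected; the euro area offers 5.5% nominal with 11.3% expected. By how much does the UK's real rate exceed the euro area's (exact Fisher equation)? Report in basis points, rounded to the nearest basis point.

The UK: (1 + 0.1220)/(1 + 0.1096) − 1 = 1.1175%
The euro area: (1 + 0.0550)/(1 + 0.1130) − 1 = -5.2111%
Differential = 1.1175% − (-5.2111%) = 6.3287% → 633 basis points.

633 basis points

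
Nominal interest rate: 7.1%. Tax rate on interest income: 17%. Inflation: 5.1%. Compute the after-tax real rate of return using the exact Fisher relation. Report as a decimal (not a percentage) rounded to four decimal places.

After-tax nominal return = 7.1% × (1 − 0.17) = 5.8930%.
1 + r = 1.05893 / 1.05100 = 1.007545
After-tax real rate = 1.007545 − 1 → 0.0075.

0.0075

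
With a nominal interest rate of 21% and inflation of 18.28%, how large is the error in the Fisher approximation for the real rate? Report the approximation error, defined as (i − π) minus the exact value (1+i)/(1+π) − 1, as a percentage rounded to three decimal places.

Approximate: r ≈ 21.000% − 18.280% = 2.7200%
Exact: (1 + 0.2100)/(1 + 0.1828) − 1 = 2.2996%
Error = 2.7200% − 2.2996% = 0.4204% → 0.420%.

0.420%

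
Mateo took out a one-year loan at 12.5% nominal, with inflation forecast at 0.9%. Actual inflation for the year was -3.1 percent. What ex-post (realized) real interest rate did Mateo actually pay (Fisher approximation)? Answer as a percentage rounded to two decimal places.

Ex-post: 12.5% − (-3.1%) = 15.600%
So the realized real rate is 15.60%.

15.60%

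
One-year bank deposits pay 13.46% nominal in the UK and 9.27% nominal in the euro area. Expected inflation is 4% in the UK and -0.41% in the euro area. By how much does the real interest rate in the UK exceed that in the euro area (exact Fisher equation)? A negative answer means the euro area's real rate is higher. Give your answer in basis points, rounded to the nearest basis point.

The UK: (1 + 0.1346)/(1 + 0.0400) − 1 = 9.0962%
The euro area: (1 + 0.0927)/(1 − 0.0041) − 1 = 9.7199%
Differential = 9.0962% − 9.7199% = -0.6237% → -62 basis points.

-62 basis points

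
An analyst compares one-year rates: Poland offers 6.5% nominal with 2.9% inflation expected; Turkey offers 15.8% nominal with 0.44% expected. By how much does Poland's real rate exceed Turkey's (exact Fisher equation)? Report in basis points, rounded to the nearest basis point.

Poland: (1 + 0.0650)/(1 + 0.0290) − 1 = 3.4985%
Turkey: (1 + 0.1580)/(1 + 0.0044) − 1 = 15.2927%
Differential = 3.4985% − 15.2927% = -11.7942% → -1179 basis points.

-1179 basis points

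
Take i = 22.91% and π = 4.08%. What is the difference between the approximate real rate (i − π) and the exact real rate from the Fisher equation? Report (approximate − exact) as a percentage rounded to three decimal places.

Approximate: r ≈ 22.910% − 4.080% = 18.8300%
Exact: (1 + 0.2291)/(1 + 0.0408) − 1 = 18.0919%
Error = 18.8300% − 18.0919% = 0.7381% → 0.738%.

0.738%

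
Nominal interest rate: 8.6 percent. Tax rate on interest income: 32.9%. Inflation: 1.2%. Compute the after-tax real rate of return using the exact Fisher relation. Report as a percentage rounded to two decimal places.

4.52%

After-tax nominal return = 8.6% × (1 − 0.329) = 5.7706%.
1 + r = 1.057706 / 1.01200 = 1.045164
After-tax real rate = 1.045164 − 1 → 4.52%.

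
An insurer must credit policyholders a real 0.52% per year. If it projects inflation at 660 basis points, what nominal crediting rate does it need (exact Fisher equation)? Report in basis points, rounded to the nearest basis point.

(1 + i) = (1 + r)(1 + π) = 1.00520 × 1.06600 = 1.0715432
i = 1.0715432 − 1, so the required nominal rate is 715 basis points.

715 basis points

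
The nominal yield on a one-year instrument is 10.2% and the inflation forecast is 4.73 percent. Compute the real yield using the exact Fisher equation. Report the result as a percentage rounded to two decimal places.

By the Fisher equation, 1 + r = (1 + i)/(1 + π).
1 + r = 1.10200 / 1.04730 = 1.052230
r = 1.052230 − 1 = 5.2230%, i.e. 5.22%.

5.22%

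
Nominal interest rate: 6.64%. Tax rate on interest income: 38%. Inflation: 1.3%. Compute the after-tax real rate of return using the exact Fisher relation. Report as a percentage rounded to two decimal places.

After-tax nominal return = 6.64% × (1 − 0.38) = 4.1168%.
1 + r = 1.041168 / 1.01300 = 1.027807
After-tax real rate = 1.027807 − 1 → 2.78%.

2.78%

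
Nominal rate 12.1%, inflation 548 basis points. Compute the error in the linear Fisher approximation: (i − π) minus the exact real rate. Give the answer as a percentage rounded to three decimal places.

0.344%

Approximate: r ≈ 12.100% − 5.480% = 6.6200%
Exact: (1 + 0.1210)/(1 + 0.0548) − 1 = 6.2761%
Error = 6.6200% − 6.2761% = 0.3439% → 0.344%.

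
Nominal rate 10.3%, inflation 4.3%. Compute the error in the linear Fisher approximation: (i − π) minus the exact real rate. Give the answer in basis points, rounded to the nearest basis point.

25 basis points

Approximate: r ≈ 10.300% − 4.300% = 6.0000%
Exact: (1 + 0.1030)/(1 + 0.0430) − 1 = 5.7526%
Error = 6.0000% − 5.7526% = 0.2474% → 25 basis points.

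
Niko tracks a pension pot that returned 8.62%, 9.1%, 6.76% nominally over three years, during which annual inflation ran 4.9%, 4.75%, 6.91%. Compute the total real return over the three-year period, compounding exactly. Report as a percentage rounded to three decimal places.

Nominal growth factor = 1.0862 × 1.0910 × 1.0676 = 1.265153
Price-level growth factor = 1.0490 × 1.0475 × 1.0691 = 1.174756
Real growth factor = 1.265153 / 1.174756 = 1.076949
Total real return = 1.076949 − 1 → 7.695%.

7.695%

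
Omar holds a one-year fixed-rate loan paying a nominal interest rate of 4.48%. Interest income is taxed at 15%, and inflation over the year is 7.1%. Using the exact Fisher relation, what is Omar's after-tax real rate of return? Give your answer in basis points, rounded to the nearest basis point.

After-tax nominal return = 4.48% × (1 − 0.15) = 3.8080%.
1 + r = 1.03808 / 1.07100 = 0.969262
After-tax real rate = 0.969262 − 1 → -307 basis points.

-307 basis points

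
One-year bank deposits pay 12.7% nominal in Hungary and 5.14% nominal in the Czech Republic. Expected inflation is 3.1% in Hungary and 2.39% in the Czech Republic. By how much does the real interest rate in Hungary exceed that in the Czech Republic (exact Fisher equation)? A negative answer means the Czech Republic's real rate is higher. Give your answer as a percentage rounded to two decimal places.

Hungary: (1 + 0.1270)/(1 + 0.0310) − 1 = 9.3113%
The Czech Republic: (1 + 0.0514)/(1 + 0.0239) − 1 = 2.6858%
Differential = 9.3113% − 2.6858% = 6.6255% → 6.63%.

6.63%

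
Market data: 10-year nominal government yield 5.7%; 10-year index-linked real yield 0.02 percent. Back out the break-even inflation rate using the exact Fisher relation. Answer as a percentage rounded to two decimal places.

(1 + π) = (1 + i)/(1 + r) = 1.05700 / 1.00020 = 1.056789
Break-even inflation = 1.056789 − 1 → 5.68%.

5.68%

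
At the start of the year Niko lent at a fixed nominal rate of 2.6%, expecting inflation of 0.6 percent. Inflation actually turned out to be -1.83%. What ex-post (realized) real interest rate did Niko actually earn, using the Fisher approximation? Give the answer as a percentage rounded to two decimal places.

Ex-post: 2.6% − (-1.83%) = 4.430%
So the realized real rate is 4.43%.

4.43%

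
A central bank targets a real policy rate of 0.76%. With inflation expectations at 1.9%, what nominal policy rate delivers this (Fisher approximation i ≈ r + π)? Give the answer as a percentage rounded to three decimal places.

2.660%

i ≈ r + π = 0.76% + 1.9% = 2.660%.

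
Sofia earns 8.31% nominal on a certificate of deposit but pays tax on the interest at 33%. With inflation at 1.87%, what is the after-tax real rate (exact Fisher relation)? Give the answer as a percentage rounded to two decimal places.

After-tax nominal return = 8.31% × (1 − 0.33) = 5.5677%.
1 + r = 1.055677 / 1.01870 = 1.036298
After-tax real rate = 1.036298 − 1 → 3.63%.

3.63%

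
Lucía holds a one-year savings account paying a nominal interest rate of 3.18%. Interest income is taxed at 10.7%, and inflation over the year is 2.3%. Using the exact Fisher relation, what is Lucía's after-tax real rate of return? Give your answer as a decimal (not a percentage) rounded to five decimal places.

After-tax nominal return = 3.18% × (1 − 0.107) = 2.83974%.
1 + r = 1.0283974 / 1.02300 = 1.005276
After-tax real rate = 1.005276 − 1 → 0.00528.

0.00528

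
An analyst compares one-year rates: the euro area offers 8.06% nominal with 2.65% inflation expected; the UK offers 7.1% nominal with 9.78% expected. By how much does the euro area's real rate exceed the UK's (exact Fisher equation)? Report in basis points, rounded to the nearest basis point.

771 basis points

The euro area: (1 + 0.0806)/(1 + 0.0265) − 1 = 5.2703%
The UK: (1 + 0.0710)/(1 + 0.0978) − 1 = -2.4412%
Differential = 5.2703% − (-2.4412%) = 7.7116% → 771 basis points.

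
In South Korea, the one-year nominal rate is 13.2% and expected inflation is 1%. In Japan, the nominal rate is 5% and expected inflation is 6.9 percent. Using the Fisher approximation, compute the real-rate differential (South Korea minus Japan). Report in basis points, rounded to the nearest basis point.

South Korea: 13.2% − 1% = 12.200%
Japan: 5% − 6.9% = -1.900%
Differential = 14.100% → 1410 basis points.

1410 basis points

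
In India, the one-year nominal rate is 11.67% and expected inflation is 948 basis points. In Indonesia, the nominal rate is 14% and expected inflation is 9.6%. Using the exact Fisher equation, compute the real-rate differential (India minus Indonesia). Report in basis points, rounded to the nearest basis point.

India: (1 + 0.1167)/(1 + 0.0948) − 1 = 2.0004%
Indonesia: (1 + 0.1400)/(1 + 0.0960) − 1 = 4.0146%
Differential = 2.0004% − 4.0146% = -2.0142% → -201 basis points.

-201 basis points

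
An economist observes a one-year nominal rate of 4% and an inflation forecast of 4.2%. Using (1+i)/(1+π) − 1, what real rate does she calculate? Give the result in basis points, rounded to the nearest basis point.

-19 basis points

By the Fisher identity, 1 + r = (1 + i)/(1 + π).
1 + r = 1.04000 / 1.04200 = 0.998081
r = 0.998081 − 1 = -0.1919%, i.e. -19 basis points.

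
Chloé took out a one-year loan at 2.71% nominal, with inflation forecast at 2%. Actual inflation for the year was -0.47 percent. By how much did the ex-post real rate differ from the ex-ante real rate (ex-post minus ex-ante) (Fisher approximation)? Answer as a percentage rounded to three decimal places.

2.470%

Ex-ante: 2.71% − 2% = 0.710%
Ex-post: 2.71% − (-0.47%) = 3.180%
Difference (ex-post − ex-ante) = 2.4700% → 2.470%.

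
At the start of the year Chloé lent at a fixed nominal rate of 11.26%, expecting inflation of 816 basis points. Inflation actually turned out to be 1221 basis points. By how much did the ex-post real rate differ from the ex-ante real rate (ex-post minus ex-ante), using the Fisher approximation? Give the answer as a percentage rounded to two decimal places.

-4.05%

Ex-ante: 11.26% − 8.16% = 3.100%
Ex-post: 11.26% − 12.21% = -0.950%
Difference (ex-post − ex-ante) = -4.0500% → -4.05%.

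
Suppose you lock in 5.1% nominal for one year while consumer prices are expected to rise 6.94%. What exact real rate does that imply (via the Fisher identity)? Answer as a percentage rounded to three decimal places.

-1.721%

By the Fisher identity, 1 + r = (1 + i)/(1 + π).
1 + r = 1.05100 / 1.06940 = 0.982794
r = 0.982794 − 1 = -1.7206%, i.e. -1.721%.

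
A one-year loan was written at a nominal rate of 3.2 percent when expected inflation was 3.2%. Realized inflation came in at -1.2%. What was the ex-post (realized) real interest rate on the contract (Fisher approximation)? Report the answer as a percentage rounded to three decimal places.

4.400%

Ex-post: 3.2% − (-1.2%) = 4.400%
So the realized real rate is 4.400%.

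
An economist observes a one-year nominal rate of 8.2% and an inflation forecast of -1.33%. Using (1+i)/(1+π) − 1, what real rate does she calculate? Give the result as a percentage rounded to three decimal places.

9.658%

1 + r = 1.08200 / 0.98670 = 1.0965846
r = 1.0965846 − 1 = 9.65846%, i.e. 9.658%.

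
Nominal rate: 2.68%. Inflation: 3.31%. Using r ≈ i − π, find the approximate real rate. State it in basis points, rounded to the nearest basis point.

-63 basis points

r ≈ i − π = 2.68% − 3.31% = -63 basis points.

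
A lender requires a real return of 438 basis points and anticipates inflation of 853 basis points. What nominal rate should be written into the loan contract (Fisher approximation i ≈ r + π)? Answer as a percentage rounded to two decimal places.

12.91%

i ≈ r + π = 4.38% + 8.53% = 12.91%.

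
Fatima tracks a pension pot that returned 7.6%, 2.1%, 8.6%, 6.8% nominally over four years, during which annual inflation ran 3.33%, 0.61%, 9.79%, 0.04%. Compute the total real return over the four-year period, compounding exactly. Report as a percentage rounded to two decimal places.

Compound the nominal returns: 1.0760 × 1.0210 × 1.0860 × 1.0680 = 1.274204.
Compound inflation: 1.0333 × 1.0061 × 1.0979 × 1.0004 = 1.141837.
Deflate: 1.274204 / 1.141837 = 1.115925.
Total real return = 1.115925 − 1 → 11.59%.

11.59%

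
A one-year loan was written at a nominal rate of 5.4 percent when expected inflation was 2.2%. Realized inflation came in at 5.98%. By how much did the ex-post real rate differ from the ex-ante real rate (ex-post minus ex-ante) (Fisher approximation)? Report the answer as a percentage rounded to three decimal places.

Ex-ante: 5.4% − 2.2% = 3.200%
Ex-post: 5.4% − 5.98% = -0.580%
Difference (ex-post − ex-ante) = -3.7800% → -3.780%.

-3.780%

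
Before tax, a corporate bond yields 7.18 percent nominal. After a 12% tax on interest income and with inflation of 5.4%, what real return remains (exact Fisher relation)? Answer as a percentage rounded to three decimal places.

After-tax nominal return = 7.18% × (1 − 0.12) = 6.3184%.
1 + r = 1.063184 / 1.05400 = 1.008713
After-tax real rate = 1.008713 − 1 → 0.871%.

0.871%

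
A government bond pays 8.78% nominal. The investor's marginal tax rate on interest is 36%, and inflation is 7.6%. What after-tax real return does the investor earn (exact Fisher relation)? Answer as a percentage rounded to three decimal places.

-1.841%

After-tax nominal return = 8.78% × (1 − 0.36) = 5.6192%.
1 + r = 1.056192 / 1.07600 = 0.981591
After-tax real rate = 0.981591 − 1 → -1.841%.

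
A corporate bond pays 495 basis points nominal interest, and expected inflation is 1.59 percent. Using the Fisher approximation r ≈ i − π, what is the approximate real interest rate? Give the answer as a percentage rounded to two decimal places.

3.36%

r ≈ i − π = 4.95% − 1.59% = 3.36%.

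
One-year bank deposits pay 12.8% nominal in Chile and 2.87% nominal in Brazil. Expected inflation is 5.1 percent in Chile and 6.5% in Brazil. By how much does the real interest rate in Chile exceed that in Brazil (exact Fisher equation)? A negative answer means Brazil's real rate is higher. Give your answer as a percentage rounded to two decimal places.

Chile: (1 + 0.1280)/(1 + 0.0510) − 1 = 7.3264%
Brazil: (1 + 0.0287)/(1 + 0.0650) − 1 = -3.4085%
Differential = 7.3264% − (-3.4085%) = 10.7348% → 10.73%.

10.73%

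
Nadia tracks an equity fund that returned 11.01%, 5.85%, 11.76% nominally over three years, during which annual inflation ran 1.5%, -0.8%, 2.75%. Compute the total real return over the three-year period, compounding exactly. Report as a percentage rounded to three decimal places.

26.935%

Nominal growth factor = 1.1101 × 1.0585 × 1.1176 = 1.3132257
Price-level growth factor = 1.0150 × 0.9920 × 1.0275 = 1.0345692
Real growth factor = 1.3132257 / 1.0345692 = 1.2693454
Total real return = 1.2693454 − 1 → 26.935%.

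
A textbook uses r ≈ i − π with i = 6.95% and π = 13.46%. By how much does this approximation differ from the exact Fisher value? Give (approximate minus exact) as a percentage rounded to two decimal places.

Approximate: r ≈ 6.950% − 13.460% = -6.5100%
Exact: (1 + 0.0695)/(1 + 0.1346) − 1 = -5.7377%
Error = -6.5100% − (-5.7377%) = -0.7723% → -0.77%.

-0.77%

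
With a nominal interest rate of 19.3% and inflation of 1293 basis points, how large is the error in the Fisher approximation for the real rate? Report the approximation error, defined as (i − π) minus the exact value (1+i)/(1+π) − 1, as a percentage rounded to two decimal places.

Approximate: r ≈ 19.300% − 12.930% = 6.3700%
Exact: (1 + 0.1930)/(1 + 0.1293) − 1 = 5.6407%
Error = 6.3700% − 5.6407% = 0.7293% → 0.73%.

0.73%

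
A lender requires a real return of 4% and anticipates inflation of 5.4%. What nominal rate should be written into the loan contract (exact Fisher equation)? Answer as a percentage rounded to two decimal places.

(1 + i) = (1 + r)(1 + π) = 1.04000 × 1.05400 = 1.09616
i = 1.09616 − 1, so the required nominal rate is 9.62%.

9.62%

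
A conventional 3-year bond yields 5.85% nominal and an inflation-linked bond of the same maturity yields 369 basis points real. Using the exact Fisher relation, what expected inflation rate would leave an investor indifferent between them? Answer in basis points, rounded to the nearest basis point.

208 basis points

(1 + π) = (1 + i)/(1 + r) = 1.05850 / 1.03690 = 1.020831
Break-even inflation = 1.020831 − 1 → 208 basis points.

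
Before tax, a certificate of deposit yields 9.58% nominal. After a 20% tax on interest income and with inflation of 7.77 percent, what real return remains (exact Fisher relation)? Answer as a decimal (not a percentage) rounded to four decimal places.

After-tax nominal return = 9.58% × (1 − 0.2) = 7.6640%.
1 + r = 1.07664 / 1.07770 = 0.999016
After-tax real rate = 0.999016 − 1 → -0.0010.

-0.0010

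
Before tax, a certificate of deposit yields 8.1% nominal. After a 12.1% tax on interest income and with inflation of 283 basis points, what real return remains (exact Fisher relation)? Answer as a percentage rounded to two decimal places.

4.17%

After-tax nominal return = 8.1% × (1 − 0.121) = 7.1199%.
1 + r = 1.071199 / 1.02830 = 1.041718
After-tax real rate = 1.041718 − 1 → 4.17%.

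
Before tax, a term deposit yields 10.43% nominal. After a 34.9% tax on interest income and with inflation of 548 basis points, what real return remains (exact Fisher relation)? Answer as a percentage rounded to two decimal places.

1.24%

After-tax nominal return = 10.43% × (1 − 0.349) = 6.78993%.
1 + r = 1.0678993 / 1.05480 = 1.012419
After-tax real rate = 1.012419 − 1 → 1.24%.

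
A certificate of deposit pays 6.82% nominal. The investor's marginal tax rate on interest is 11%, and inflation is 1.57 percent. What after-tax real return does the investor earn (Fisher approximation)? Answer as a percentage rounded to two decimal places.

After-tax nominal return = 6.82% × (1 − 0.11) = 6.0698%.
r ≈ 6.0698% − 1.57% → 4.50%.

4.50%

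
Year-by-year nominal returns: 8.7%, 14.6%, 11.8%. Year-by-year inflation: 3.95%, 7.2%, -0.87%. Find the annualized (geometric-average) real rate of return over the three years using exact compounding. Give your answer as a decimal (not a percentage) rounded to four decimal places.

0.0803

Nominal growth factor = 1.0870 × 1.1460 × 1.1180 = 1.39269484
Price-level growth factor = 1.0395 × 1.0720 × 0.9913 = 1.10464921
Real growth factor = 1.39269484 / 1.10464921 = 1.26075756
Annualized real rate = 1.26075756^(1/3) − 1 = 8.0299% → 0.0803.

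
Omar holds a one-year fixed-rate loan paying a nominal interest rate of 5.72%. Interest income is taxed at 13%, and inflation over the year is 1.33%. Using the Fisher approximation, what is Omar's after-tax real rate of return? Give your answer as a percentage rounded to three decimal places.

After-tax nominal return = 5.72% × (1 − 0.13) = 4.9764%.
r ≈ 4.9764% − 1.33% → 3.646%.

3.646%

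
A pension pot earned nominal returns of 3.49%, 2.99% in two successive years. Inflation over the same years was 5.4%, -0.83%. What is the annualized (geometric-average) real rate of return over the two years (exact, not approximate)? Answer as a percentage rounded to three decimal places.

0.980%

Nominal growth factor = 1.0349 × 1.0299 = 1.06584351
Price-level growth factor = 1.0540 × 0.9917 = 1.04525180
Real growth factor = 1.06584351 / 1.04525180 = 1.01970024
Annualized real rate = 1.01970024^(1/2) − 1 = 0.9802% → 0.980%.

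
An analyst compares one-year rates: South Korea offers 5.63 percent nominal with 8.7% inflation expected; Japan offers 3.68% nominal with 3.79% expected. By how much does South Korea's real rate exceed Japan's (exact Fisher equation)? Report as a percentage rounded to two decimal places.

-2.72%

South Korea: (1 + 0.0563)/(1 + 0.0870) − 1 = -2.8243%
Japan: (1 + 0.0368)/(1 + 0.0379) − 1 = -0.1060%
Differential = -2.8243% − (-0.1060%) = -2.7183% → -2.72%.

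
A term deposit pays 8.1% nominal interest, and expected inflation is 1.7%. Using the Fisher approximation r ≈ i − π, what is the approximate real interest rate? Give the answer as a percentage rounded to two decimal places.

r ≈ i − π = 8.1% − 1.7% = 6.40%.

6.40%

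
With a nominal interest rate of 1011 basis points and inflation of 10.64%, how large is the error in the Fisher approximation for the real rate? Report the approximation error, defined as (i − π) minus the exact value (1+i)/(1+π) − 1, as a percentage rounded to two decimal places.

-0.05%

Approximate: r ≈ 10.110% − 10.640% = -0.5300%
Exact: (1 + 0.1011)/(1 + 0.1064) − 1 = -0.4790%
Error = -0.5300% − (-0.4790%) = -0.0510% → -0.05%.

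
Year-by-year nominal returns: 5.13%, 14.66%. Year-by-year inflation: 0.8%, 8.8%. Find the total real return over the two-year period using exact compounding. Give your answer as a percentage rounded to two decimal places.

9.91%

Compound the nominal returns: 1.0513 × 1.1466 = 1.205421.
Compound inflation: 1.0080 × 1.0880 = 1.096704.
Deflate: 1.205421 / 1.096704 = 1.099130.
Total real return = 1.099130 − 1 → 9.91%.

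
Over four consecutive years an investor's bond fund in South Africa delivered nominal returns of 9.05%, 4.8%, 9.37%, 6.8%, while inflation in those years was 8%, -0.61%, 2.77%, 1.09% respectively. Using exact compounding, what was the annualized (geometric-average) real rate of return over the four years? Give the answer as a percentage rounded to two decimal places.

4.60%

Compound the nominal returns: 1.0905 × 1.0480 × 1.0937 × 1.0680 = 1.33492362.
Compound inflation: 1.0800 × 0.9939 × 1.0277 × 1.0109 = 1.11516980.
Deflate: 1.33492362 / 1.11516980 = 1.19705862.
Annualized real rate = 1.19705862^(1/4) − 1 = 4.5993% → 4.60%.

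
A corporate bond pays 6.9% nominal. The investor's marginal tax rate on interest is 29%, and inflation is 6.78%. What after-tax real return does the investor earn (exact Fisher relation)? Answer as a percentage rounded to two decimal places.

-1.76%

After-tax nominal return = 6.9% × (1 − 0.29) = 4.8990%.
1 + r = 1.04899 / 1.06780 = 0.982384
After-tax real rate = 0.982384 − 1 → -1.76%.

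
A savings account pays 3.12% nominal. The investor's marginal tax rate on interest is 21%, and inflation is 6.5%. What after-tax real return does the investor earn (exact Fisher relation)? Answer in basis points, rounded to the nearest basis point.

After-tax nominal return = 3.12% × (1 − 0.21) = 2.4648%.
1 + r = 1.024648 / 1.06500 = 0.962111
After-tax real rate = 0.962111 − 1 → -379 basis points.

-379 basis points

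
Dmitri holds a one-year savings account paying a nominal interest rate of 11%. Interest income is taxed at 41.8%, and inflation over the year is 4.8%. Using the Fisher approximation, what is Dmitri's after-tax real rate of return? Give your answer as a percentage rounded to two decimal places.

After-tax nominal return = 11% × (1 − 0.418) = 6.4020%.
r ≈ 6.4020% − 4.8% → 1.60%.

1.60%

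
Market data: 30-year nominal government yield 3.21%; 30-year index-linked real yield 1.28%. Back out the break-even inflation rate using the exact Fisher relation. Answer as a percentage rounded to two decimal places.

(1 + π) = (1 + i)/(1 + r) = 1.03210 / 1.01280 = 1.019056
Break-even inflation = 1.019056 − 1 → 1.91%.

1.91%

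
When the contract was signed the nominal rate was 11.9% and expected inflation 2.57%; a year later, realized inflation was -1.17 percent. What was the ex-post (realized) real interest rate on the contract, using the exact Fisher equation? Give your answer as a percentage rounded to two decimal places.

13.22%

Ex-post: (1 + 0.1190)/(1 − 0.0117) − 1 = 13.2247%
So the realized real rate is 13.22%.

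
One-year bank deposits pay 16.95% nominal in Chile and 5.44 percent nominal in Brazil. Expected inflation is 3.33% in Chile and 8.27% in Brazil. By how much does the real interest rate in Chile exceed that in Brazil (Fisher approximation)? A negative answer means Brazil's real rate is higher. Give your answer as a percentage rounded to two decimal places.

Chile: 16.95% − 3.33% = 13.620%
Brazil: 5.44% − 8.27% = -2.830%
Differential = 16.450% → 16.45%.

16.45%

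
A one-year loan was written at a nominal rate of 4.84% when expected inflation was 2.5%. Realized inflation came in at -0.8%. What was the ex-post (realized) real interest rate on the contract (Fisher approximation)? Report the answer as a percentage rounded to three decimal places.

5.640%

Ex-post: 4.84% − (-0.8%) = 5.640%
So the realized real rate is 5.640%.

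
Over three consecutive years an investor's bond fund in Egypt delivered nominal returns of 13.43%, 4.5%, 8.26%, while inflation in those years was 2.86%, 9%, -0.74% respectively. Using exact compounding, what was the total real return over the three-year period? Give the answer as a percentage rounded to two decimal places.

Nominal growth factor = 1.1343 × 1.0450 × 1.0826 = 1.283253
Price-level growth factor = 1.0286 × 1.0900 × 0.9926 = 1.112877
Real growth factor = 1.283253 / 1.112877 = 1.153095
Total real return = 1.153095 − 1 → 15.31%.

15.31%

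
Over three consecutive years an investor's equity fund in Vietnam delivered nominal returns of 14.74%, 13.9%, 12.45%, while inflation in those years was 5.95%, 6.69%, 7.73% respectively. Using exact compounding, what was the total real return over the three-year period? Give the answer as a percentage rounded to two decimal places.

20.68%

Nominal growth factor = 1.1474 × 1.1390 × 1.1245 = 1.469596
Price-level growth factor = 1.0595 × 1.0669 × 1.0773 = 1.217759
Real growth factor = 1.469596 / 1.217759 = 1.206804
Total real return = 1.206804 − 1 → 20.68%.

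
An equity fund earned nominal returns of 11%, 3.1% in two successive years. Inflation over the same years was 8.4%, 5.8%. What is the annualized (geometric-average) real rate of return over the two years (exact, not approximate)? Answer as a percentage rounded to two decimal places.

-0.11%

Nominal growth factor = 1.1100 × 1.0310 = 1.14441000
Price-level growth factor = 1.0840 × 1.0580 = 1.14687200
Real growth factor = 1.14441000 / 1.14687200 = 0.99785329
Annualized real rate = 0.99785329^(1/2) − 1 = -0.1074% → -0.11%.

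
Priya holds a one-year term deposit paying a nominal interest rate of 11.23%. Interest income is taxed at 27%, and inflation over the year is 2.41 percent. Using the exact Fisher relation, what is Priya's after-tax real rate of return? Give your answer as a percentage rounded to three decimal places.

After-tax nominal return = 11.23% × (1 − 0.27) = 8.1979%.
1 + r = 1.081979 / 1.02410 = 1.056517
After-tax real rate = 1.056517 − 1 → 5.652%.

5.652%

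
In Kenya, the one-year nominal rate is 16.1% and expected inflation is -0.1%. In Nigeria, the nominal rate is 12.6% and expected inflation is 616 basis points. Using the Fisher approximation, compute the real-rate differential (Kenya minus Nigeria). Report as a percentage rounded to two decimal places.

Kenya: 16.1% − (-0.1%) = 16.200%
Nigeria: 12.6% − 6.16% = 6.440%
Differential = 9.760% → 9.76%.

9.76%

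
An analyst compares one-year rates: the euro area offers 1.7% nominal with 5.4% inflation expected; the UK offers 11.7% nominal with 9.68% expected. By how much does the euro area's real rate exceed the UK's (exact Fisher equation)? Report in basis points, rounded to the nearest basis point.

-535 basis points

The euro area: (1 + 0.0170)/(1 + 0.0540) − 1 = -3.5104%
The UK: (1 + 0.1170)/(1 + 0.0968) − 1 = 1.8417%
Differential = -3.5104% − 1.8417% = -5.3522% → -535 basis points.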